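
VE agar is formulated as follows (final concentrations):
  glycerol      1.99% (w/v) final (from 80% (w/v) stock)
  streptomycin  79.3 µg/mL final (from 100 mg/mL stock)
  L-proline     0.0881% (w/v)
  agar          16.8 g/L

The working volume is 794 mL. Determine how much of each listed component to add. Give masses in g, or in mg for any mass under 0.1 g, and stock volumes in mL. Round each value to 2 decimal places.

Target volume = 794 mL = 0.794 L.
glycerol: dilute stock: 1.99% ÷ 80% × 794 mL = 19.75 mL
streptomycin: dilute stock: 79.3 µg/mL × 794 mL ÷ 100000 µg/mL = 0.63 mL
L-proline: 0.0881% w/v = 0.881 g/L → 0.881 × 0.794 L = 0.70 g
agar: 16.8 g/L × 0.794 L = 13.34 g

glycerol 19.75 mL; streptomycin 0.63 mL; L-proline 0.70 g; agar 13.34 g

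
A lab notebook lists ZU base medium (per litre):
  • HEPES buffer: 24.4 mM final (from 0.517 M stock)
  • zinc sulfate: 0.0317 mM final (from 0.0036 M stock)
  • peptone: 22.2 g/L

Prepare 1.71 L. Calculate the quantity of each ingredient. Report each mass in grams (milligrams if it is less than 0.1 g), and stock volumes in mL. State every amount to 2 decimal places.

Working volume: 1.71 L.
HEPES buffer: dilute stock: 24.4 mM × 1710 mL ÷ 517 mM = 80.70 mL
zinc sulfate: dilute stock: 0.0317 mM × 1710 mL ÷ 3.6 mM = 15.06 mL
peptone: 22.2 g/L × 1.71 L = 37.96 g

HEPES buffer 80.70 mL; zinc sulfate 15.06 mL; peptone 37.96 g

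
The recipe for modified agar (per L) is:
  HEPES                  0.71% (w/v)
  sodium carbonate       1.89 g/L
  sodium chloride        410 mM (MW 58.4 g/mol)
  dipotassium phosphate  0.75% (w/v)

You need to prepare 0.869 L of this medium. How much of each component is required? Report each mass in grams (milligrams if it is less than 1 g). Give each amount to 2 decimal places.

HEPES 6.17 g; sodium carbonate 1.64 g; sodium chloride 20.81 g; dipotassium phosphate 6.52 g

Scale factor relative to 1 L: 0.869.
HEPES: 0.71 g per 100 mL × 869 mL ÷ 100 = 6.17 g
sodium carbonate: 1.89 g/L × 0.869 L = 1.64 g
sodium chloride: 410 mmol/L × 58.4 g/mol × 0.869 L ÷ 1000 = 20.81 g
dipotassium phosphate: 0.75 g per 100 mL × 869 mL ÷ 100 = 6.52 g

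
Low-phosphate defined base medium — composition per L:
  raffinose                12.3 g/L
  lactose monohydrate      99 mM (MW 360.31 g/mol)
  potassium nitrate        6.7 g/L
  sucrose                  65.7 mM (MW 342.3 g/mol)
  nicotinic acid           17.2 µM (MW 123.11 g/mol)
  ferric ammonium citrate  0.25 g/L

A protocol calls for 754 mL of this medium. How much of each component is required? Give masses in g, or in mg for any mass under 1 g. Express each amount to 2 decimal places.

raffinose 9.27 g; lactose monohydrate 26.90 g; potassium nitrate 5.05 g; sucrose 16.96 g; nicotinic acid 1.60 mg; ferric ammonium citrate 188.50 mg

Target volume = 754 mL = 0.754 L.
raffinose: 12.3 g/L × 0.754 L = 9.27 g
lactose monohydrate: 99 mmol/L × 360.31 g/mol × 0.754 L ÷ 1000 = 26.90 g
potassium nitrate: 6.7 g/L × 0.754 L = 5.05 g
sucrose: 65.7 mmol/L × 342.3 g/mol × 0.754 L ÷ 1000 = 16.96 g
nicotinic acid: 17.2 µmol/L × 123.11 g/mol × 0.754 L ÷ 1000 = 1.60 mg
ferric ammonium citrate: 0.25 g/L × 0.754 L = 0.1885 g = 188.50 mg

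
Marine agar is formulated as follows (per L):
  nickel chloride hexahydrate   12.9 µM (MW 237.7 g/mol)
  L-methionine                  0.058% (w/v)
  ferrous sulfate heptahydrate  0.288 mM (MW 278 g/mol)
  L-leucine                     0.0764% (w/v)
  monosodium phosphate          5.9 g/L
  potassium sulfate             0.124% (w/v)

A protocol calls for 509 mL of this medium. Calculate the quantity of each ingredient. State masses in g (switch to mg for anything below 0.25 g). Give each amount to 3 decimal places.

nickel chloride hexahydrate 1.561 mg; L-methionine 0.295 g; ferrous sulfate heptahydrate 40.753 mg; L-leucine 0.389 g; monosodium phosphate 3.003 g; potassium sulfate 0.631 g

Target volume = 509 mL = 0.509 L.
nickel chloride hexahydrate: 12.9 µmol/L × 237.7 g/mol × 0.509 L ÷ 1000 = 1.561 mg
L-methionine: 0.058 g per 100 mL × 509 mL ÷ 100 = 0.295 g
ferrous sulfate heptahydrate: 0.288 mmol/L × 278 mg/mmol × 0.509 L = 40.753 mg
L-leucine: 0.0764 g per 100 mL × 509 mL ÷ 100 = 0.389 g
monosodium phosphate: 5.9 g/L × 0.509 L = 3.003 g
potassium sulfate: 0.124 g per 100 mL × 509 mL ÷ 100 = 0.631 g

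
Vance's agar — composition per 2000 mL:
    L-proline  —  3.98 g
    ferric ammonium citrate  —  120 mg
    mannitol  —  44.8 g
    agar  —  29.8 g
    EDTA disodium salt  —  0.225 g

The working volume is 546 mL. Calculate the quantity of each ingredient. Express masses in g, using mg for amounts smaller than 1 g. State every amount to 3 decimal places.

L-proline 1.087 g; ferric ammonium citrate 32.760 mg; mannitol 12.230 g; agar 8.135 g; EDTA disodium salt 61.425 mg

Scale factor = 546 mL / 2000 mL = 0.273.
L-proline: 3.98 g × (546 mL / 2000 mL) = 1.087 g
ferric ammonium citrate: 120 mg × (546 mL / 2000 mL) = 32.760 mg
mannitol: 44.8 g × (546 mL / 2000 mL) = 12.230 g
agar: 29.8 g × (546 mL / 2000 mL) = 8.135 g
EDTA disodium salt: 0.225 g × (546 mL / 2000 mL) = 0.061425 g = 61.425 mg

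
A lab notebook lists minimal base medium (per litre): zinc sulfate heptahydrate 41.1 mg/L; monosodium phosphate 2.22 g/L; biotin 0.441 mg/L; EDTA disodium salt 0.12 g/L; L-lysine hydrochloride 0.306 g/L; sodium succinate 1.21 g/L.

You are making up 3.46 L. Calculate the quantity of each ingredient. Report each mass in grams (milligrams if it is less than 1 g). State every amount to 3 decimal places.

zinc sulfate heptahydrate 142.206 mg; monosodium phosphate 7.681 g; biotin 1.526 mg; EDTA disodium salt 415.200 mg; L-lysine hydrochloride 1.059 g; sodium succinate 4.187 g

Working volume: 3.46 L.
zinc sulfate heptahydrate: 41.1 mg/L × 3.46 L = 142.206 mg
monosodium phosphate: 2.22 g/L × 3.46 L = 7.681 g
biotin: 0.441 mg/L × 3.46 L = 1.526 mg
EDTA disodium salt: 0.12 g/L × 3.46 L = 0.4152 g = 415.200 mg
L-lysine hydrochloride: 0.306 g/L × 3.46 L = 1.059 g
sodium succinate: 1.21 g/L × 3.46 L = 4.187 g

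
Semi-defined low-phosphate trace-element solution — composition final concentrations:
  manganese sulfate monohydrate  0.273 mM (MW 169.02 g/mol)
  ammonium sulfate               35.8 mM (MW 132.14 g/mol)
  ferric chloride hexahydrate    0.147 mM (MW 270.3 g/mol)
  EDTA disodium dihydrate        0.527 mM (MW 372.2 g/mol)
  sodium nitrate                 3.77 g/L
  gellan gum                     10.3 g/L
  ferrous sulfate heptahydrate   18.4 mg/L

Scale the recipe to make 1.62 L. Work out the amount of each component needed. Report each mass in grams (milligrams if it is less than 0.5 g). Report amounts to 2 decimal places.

manganese sulfate monohydrate 74.75 mg; ammonium sulfate 7.66 g; ferric chloride hexahydrate 64.37 mg; EDTA disodium dihydrate 317.76 mg; sodium nitrate 6.11 g; gellan gum 16.69 g; ferrous sulfate heptahydrate 29.81 mg

Working volume: 1.62 L.
manganese sulfate monohydrate: 0.273 mmol/L × 169.02 mg/mmol × 1.62 L = 74.75 mg
ammonium sulfate: 35.8 mmol/L × 132.14 g/mol × 1.62 L ÷ 1000 = 7.66 g
ferric chloride hexahydrate: 0.147 mmol/L × 270.3 mg/mmol × 1.62 L = 64.37 mg
EDTA disodium dihydrate: 0.527 mmol/L × 372.2 mg/mmol × 1.62 L = 317.76 mg
sodium nitrate: 3.77 g/L × 1.62 L = 6.11 g
gellan gum: 10.3 g/L × 1.62 L = 16.69 g
ferrous sulfate heptahydrate: 18.4 mg/L × 1.62 L = 29.81 mg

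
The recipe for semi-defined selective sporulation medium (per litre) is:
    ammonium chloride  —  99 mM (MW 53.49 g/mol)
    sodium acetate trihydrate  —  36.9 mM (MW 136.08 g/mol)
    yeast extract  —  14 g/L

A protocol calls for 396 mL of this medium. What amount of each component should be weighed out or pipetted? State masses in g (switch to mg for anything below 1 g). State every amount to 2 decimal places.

Working volume: 396 mL = 0.396 L.
ammonium chloride: 99 mmol/L × 53.49 g/mol × 0.396 L ÷ 1000 = 2.10 g
sodium acetate trihydrate: 36.9 mmol/L × 136.08 g/mol × 0.396 L ÷ 1000 = 1.99 g
yeast extract: 14 g/L × 0.396 L = 5.54 g

ammonium chloride 2.10 g; sodium acetate trihydrate 1.99 g; yeast extract 5.54 g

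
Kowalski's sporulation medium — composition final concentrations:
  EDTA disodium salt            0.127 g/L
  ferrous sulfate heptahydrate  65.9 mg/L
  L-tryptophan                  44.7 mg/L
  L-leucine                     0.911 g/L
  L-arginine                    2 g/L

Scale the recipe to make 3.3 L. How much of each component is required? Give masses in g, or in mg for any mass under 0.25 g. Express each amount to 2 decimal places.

Scale factor relative to 1 L: 3.3.
EDTA disodium salt: 0.127 g/L × 3.3 L = 0.42 g
ferrous sulfate heptahydrate: 65.9 mg/L × 3.3 L = 217.47 mg
L-tryptophan: 44.7 mg/L × 3.3 L = 147.51 mg
L-leucine: 0.911 g/L × 3.3 L = 3.01 g
L-arginine: 2 g/L × 3.3 L = 6.60 g

EDTA disodium salt 0.42 g; ferrous sulfate heptahydrate 217.47 mg; L-tryptophan 147.51 mg; L-leucine 3.01 g; L-arginine 6.60 g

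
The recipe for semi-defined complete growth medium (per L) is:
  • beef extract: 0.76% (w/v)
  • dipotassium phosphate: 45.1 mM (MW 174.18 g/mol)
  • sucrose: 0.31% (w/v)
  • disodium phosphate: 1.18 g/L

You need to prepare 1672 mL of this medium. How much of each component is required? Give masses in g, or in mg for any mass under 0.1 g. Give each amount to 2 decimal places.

beef extract 12.71 g; dipotassium phosphate 13.13 g; sucrose 5.18 g; disodium phosphate 1.97 g

Working volume: 1672 mL = 1.672 L.
beef extract: 0.76% w/v = 7.6 g/L → 7.6 × 1.672 L = 12.71 g
dipotassium phosphate: 45.1 mmol/L × 174.18 g/mol × 1.672 L ÷ 1000 = 13.13 g
sucrose: 0.31% w/v = 3.1 g/L → 3.1 × 1.672 L = 5.18 g
disodium phosphate: 1.18 g/L × 1.672 L = 1.97 g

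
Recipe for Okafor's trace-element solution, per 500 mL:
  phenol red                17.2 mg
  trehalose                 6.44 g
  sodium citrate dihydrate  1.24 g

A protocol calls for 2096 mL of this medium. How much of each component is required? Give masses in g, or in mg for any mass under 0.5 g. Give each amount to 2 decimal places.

phenol red 72.10 mg; trehalose 27.00 g; sodium citrate dihydrate 5.20 g

Scale factor = 2096 mL / 500 mL = 4.192.
phenol red: 17.2 mg × (2096 mL / 500 mL) = 72.10 mg
trehalose: 6.44 g × (2096 mL / 500 mL) = 27.00 g
sodium citrate dihydrate: 1.24 g × (2096 mL / 500 mL) = 5.20 g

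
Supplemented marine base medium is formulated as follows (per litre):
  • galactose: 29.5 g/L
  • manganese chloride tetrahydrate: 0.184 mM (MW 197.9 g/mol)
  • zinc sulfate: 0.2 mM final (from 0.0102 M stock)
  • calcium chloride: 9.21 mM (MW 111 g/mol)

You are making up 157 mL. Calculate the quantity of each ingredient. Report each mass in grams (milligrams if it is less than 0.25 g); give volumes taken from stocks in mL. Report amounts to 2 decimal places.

galactose 4.63 g; manganese chloride tetrahydrate 5.72 mg; zinc sulfate 3.08 mL; calcium chloride 160.50 mg

Working volume: 157 mL = 0.157 L.
galactose: 29.5 g/L × 0.157 L = 4.63 g
manganese chloride tetrahydrate: 0.184 mmol/L × 197.9 mg/mmol × 0.157 L = 5.72 mg
zinc sulfate: C1V1 = C2V2 → 0.2 mM × 157 mL ÷ 10.2 mM = 3.08 mL
calcium chloride: 9.21 mmol/L × 111 mg/mmol × 0.157 L = 160.50 mg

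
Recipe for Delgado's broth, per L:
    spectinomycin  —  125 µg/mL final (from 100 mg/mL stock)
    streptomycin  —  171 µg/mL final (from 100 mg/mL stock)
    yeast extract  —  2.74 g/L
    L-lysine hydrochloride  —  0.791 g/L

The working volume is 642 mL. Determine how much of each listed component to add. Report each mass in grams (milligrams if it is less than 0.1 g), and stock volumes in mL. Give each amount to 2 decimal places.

Scale factor relative to 1 L: 0.642.
spectinomycin: C1V1 = C2V2 → 125 µg/mL × 642 mL ÷ 100000 µg/mL = 0.80 mL
streptomycin: V = C2·V2/C1 = 171 µg/mL × 642 mL ÷ 100000 µg/mL = 1.10 mL
yeast extract: 2.74 g/L × 0.642 L = 1.76 g
L-lysine hydrochloride: 0.791 g/L × 0.642 L = 0.51 g

spectinomycin 0.80 mL; streptomycin 1.10 mL; yeast extract 1.76 g; L-lysine hydrochloride 0.51 g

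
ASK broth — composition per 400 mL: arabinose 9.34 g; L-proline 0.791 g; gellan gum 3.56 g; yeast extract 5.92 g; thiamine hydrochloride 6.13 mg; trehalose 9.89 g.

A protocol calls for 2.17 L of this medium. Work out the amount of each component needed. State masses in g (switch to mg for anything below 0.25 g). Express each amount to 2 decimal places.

Ratio of target to recipe volume: 2170 / 400 = 5.425.
arabinose: 9.34 g × (2170 mL / 400 mL) = 50.67 g
L-proline: 0.791 g × (2170 mL / 400 mL) = 4.29 g
gellan gum: 3.56 g × (2170 mL / 400 mL) = 19.31 g
yeast extract: 5.92 g × (2170 mL / 400 mL) = 32.12 g
thiamine hydrochloride: 6.13 mg × (2170 mL / 400 mL) = 33.26 mg
trehalose: 9.89 g × (2170 mL / 400 mL) = 53.65 g

arabinose 50.67 g; L-proline 4.29 g; gellan gum 19.31 g; yeast extract 32.12 g; thiamine hydrochloride 33.26 mg; trehalose 53.65 g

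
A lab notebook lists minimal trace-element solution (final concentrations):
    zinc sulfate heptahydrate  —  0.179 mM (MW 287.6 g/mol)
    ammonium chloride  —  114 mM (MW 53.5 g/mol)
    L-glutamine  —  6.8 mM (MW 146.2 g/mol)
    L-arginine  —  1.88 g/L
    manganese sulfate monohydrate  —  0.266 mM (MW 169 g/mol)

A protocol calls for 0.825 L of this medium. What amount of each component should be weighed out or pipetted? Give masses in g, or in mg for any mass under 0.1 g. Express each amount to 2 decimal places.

Working volume: 0.825 L.
zinc sulfate heptahydrate: 0.179 mmol/L × 287.6 mg/mmol × 0.825 L = 42.47 mg
ammonium chloride: 114 mmol/L × 53.5 g/mol × 0.825 L ÷ 1000 = 5.03 g
L-glutamine: 6.8 mmol/L × 146.2 g/mol × 0.825 L ÷ 1000 = 0.82 g
L-arginine: 1.88 g/L × 0.825 L = 1.55 g
manganese sulfate monohydrate: 0.266 mmol/L × 169 mg/mmol × 0.825 L = 37.09 mg

zinc sulfate heptahydrate 42.47 mg; ammonium chloride 5.03 g; L-glutamine 0.82 g; L-arginine 1.55 g; manganese sulfate monohydrate 37.09 mg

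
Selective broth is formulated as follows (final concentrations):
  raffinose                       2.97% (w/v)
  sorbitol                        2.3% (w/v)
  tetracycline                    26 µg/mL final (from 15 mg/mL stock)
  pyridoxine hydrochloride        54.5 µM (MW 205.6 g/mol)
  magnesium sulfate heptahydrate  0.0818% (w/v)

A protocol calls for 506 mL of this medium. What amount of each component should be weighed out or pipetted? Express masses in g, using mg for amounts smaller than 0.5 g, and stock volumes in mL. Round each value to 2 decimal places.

Working volume: 506 mL = 0.506 L.
raffinose: 2.97 g per 100 mL × 506 mL ÷ 100 = 15.03 g
sorbitol: 2.3 g per 100 mL × 506 mL ÷ 100 = 11.64 g
tetracycline: C1V1 = C2V2 → 26 µg/mL × 506 mL ÷ 15000 µg/mL = 0.88 mL
pyridoxine hydrochloride: 54.5 µmol/L × 205.6 g/mol × 0.506 L ÷ 1000 = 5.67 mg
magnesium sulfate heptahydrate: 0.0818% w/v = 0.818 g/L → 0.818 × 0.506 L = 0.413908 g = 413.91 mg

raffinose 15.03 g; sorbitol 11.64 g; tetracycline 0.88 mL; pyridoxine hydrochloride 5.67 mg; magnesium sulfate heptahydrate 413.91 mg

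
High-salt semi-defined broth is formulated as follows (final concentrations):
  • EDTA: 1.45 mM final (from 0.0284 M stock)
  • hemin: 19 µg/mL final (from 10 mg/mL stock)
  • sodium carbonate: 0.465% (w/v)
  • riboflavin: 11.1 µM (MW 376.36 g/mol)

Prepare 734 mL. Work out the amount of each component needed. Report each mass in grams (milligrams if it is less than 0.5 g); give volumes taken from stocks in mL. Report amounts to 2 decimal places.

EDTA 37.48 mL; hemin 1.39 mL; sodium carbonate 3.41 g; riboflavin 3.07 mg

Scale factor relative to 1 L: 0.734.
EDTA: dilute stock: 1.45 mM × 734 mL ÷ 28.4 mM = 37.48 mL
hemin: V = C2·V2/C1 = 19 µg/mL × 734 mL ÷ 10000 µg/mL = 1.39 mL
sodium carbonate: 0.465 g per 100 mL × 734 mL ÷ 100 = 3.41 g
riboflavin: 11.1 µmol/L × 376.36 g/mol × 0.734 L ÷ 1000 = 3.07 mg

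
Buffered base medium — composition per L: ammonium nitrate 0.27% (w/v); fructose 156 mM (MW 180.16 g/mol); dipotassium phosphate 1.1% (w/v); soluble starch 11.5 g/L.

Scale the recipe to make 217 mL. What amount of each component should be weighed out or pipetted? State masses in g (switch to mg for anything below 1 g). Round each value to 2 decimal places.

Target volume = 217 mL = 0.217 L.
ammonium nitrate: 0.27% w/v = 2.7 g/L → 2.7 × 0.217 L = 0.5859 g = 585.90 mg
fructose: 156 mmol/L × 180.16 g/mol × 0.217 L ÷ 1000 = 6.10 g
dipotassium phosphate: 1.1% w/v = 11 g/L → 11 × 0.217 L = 2.39 g
soluble starch: 11.5 g/L × 0.217 L = 2.50 g

ammonium nitrate 585.90 mg; fructose 6.10 g; dipotassium phosphate 2.39 g; soluble starch 2.50 g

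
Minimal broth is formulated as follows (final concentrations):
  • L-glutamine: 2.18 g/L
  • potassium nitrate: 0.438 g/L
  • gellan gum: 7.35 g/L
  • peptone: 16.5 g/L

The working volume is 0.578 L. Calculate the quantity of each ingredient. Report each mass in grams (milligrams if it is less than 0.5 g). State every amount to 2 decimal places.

Scale factor relative to 1 L: 0.578.
L-glutamine: 2.18 g/L × 0.578 L = 1.26 g
potassium nitrate: 0.438 g/L × 0.578 L = 0.253164 g = 253.16 mg
gellan gum: 7.35 g/L × 0.578 L = 4.25 g
peptone: 16.5 g/L × 0.578 L = 9.54 g

L-glutamine 1.26 g; potassium nitrate 253.16 mg; gellan gum 4.25 g; peptone 9.54 g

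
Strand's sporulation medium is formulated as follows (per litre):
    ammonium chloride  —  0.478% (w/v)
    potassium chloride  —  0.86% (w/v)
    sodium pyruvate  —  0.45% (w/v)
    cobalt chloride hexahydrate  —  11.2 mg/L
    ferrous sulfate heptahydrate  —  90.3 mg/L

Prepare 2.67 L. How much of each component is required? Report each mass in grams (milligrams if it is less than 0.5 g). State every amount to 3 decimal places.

ammonium chloride 12.763 g; potassium chloride 22.962 g; sodium pyruvate 12.015 g; cobalt chloride hexahydrate 29.904 mg; ferrous sulfate heptahydrate 241.101 mg

Scale factor relative to 1 L: 2.67.
ammonium chloride: 0.478% w/v = 4.78 g/L → 4.78 × 2.67 L = 12.763 g
potassium chloride: 0.86 g per 100 mL × 2670 mL ÷ 100 = 22.962 g
sodium pyruvate: 0.45% w/v = 4.5 g/L → 4.5 × 2.67 L = 12.015 g
cobalt chloride hexahydrate: 11.2 mg/L × 2.67 L = 29.904 mg
ferrous sulfate heptahydrate: 90.3 mg/L × 2.67 L = 241.101 mg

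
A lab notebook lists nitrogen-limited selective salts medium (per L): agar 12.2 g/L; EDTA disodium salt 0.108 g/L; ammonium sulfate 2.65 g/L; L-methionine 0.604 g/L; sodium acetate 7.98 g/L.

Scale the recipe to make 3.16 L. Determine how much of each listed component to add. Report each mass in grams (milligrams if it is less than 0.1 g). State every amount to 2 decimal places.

Scale factor relative to 1 L: 3.16.
agar: 12.2 g/L × 3.16 L = 38.55 g
EDTA disodium salt: 0.108 g/L × 3.16 L = 0.34 g
ammonium sulfate: 2.65 g/L × 3.16 L = 8.37 g
L-methionine: 0.604 g/L × 3.16 L = 1.91 g
sodium acetate: 7.98 g/L × 3.16 L = 25.22 g

agar 38.55 g; EDTA disodium salt 0.34 g; ammonium sulfate 8.37 g; L-methionine 1.91 g; sodium acetate 25.22 g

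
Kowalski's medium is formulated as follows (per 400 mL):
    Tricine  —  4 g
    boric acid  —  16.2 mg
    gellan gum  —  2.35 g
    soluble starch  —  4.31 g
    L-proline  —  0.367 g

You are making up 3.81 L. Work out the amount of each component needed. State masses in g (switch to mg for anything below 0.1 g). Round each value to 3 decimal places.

Ratio of target to recipe volume: 3810 / 400 = 9.525.
Tricine: 4 g × (3810 mL / 400 mL) = 38.100 g
boric acid: 16.2 mg × (3810 mL / 400 mL) = 154.305 mg = 0.154 g
gellan gum: 2.35 g × (3810 mL / 400 mL) = 22.384 g
soluble starch: 4.31 g × (3810 mL / 400 mL) = 41.053 g
L-proline: 0.367 g × (3810 mL / 400 mL) = 3.496 g

Tricine 38.100 g; boric acid 0.154 g; gellan gum 22.384 g; soluble starch 41.053 g; L-proline 3.496 g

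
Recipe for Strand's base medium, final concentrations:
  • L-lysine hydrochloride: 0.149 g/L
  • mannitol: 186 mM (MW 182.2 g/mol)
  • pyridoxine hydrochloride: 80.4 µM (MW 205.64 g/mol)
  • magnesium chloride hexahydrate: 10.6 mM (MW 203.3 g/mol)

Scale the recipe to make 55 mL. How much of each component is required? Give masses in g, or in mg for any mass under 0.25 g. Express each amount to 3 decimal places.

L-lysine hydrochloride 8.195 mg; mannitol 1.864 g; pyridoxine hydrochloride 0.909 mg; magnesium chloride hexahydrate 118.524 mg

Target volume = 55 mL = 0.055 L.
L-lysine hydrochloride: 0.149 g/L × 0.055 L = 0.008195 g = 8.195 mg
mannitol: 186 mmol/L × 182.2 g/mol × 0.055 L ÷ 1000 = 1.864 g
pyridoxine hydrochloride: 80.4 µmol/L × 205.64 g/mol × 0.055 L ÷ 1000 = 0.909 mg
magnesium chloride hexahydrate: 10.6 mmol/L × 203.3 mg/mmol × 0.055 L = 118.524 mg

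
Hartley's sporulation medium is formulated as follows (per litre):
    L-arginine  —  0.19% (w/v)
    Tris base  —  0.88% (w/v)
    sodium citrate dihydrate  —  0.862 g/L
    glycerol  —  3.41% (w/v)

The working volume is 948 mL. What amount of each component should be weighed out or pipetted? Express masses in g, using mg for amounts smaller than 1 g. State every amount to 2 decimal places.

L-arginine 1.80 g; Tris base 8.34 g; sodium citrate dihydrate 817.18 mg; glycerol 32.33 g

Target volume = 948 mL = 0.948 L.
L-arginine: 0.19% w/v = 1.9 g/L → 1.9 × 0.948 L = 1.80 g
Tris base: 0.88% w/v = 8.8 g/L → 8.8 × 0.948 L = 8.34 g
sodium citrate dihydrate: 0.862 g/L × 0.948 L = 0.817176 g = 817.18 mg
glycerol: 3.41% w/v = 34.1 g/L → 34.1 × 0.948 L = 32.33 g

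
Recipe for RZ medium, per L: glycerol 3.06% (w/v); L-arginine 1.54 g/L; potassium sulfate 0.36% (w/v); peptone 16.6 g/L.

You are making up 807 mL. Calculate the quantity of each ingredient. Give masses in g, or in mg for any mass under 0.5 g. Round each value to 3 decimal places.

Scale factor relative to 1 L: 0.807.
glycerol: 3.06 g per 100 mL × 807 mL ÷ 100 = 24.694 g
L-arginine: 1.54 g/L × 0.807 L = 1.243 g
potassium sulfate: 0.36 g per 100 mL × 807 mL ÷ 100 = 2.905 g
peptone: 16.6 g/L × 0.807 L = 13.396 g

glycerol 24.694 g; L-arginine 1.243 g; potassium sulfate 2.905 g; peptone 13.396 g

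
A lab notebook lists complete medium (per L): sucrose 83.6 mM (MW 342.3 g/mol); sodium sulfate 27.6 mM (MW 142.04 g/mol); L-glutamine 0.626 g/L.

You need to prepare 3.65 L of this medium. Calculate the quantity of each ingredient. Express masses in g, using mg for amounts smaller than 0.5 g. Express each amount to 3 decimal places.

Scale factor relative to 1 L: 3.65.
sucrose: 83.6 mmol/L × 342.3 g/mol × 3.65 L ÷ 1000 = 104.449 g
sodium sulfate: 27.6 mmol/L × 142.04 g/mol × 3.65 L ÷ 1000 = 14.309 g
L-glutamine: 0.626 g/L × 3.65 L = 2.285 g

sucrose 104.449 g; sodium sulfate 14.309 g; L-glutamine 2.285 g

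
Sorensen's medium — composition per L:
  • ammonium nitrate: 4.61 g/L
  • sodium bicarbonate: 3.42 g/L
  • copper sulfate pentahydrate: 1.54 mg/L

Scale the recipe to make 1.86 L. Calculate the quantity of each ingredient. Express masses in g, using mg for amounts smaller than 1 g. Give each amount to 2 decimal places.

Working volume: 1.86 L.
ammonium nitrate: 4.61 g/L × 1.86 L = 8.57 g
sodium bicarbonate: 3.42 g/L × 1.86 L = 6.36 g
copper sulfate pentahydrate: 1.54 mg/L × 1.86 L = 2.86 mg

ammonium nitrate 8.57 g; sodium bicarbonate 6.36 g; copper sulfate pentahydrate 2.86 mg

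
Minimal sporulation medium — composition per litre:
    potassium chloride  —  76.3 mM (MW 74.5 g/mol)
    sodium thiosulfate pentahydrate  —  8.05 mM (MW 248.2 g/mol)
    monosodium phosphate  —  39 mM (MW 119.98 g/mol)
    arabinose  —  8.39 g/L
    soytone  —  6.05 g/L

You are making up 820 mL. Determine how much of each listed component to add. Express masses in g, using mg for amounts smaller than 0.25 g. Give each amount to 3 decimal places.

Scale factor relative to 1 L: 0.82.
potassium chloride: 76.3 mmol/L × 74.5 g/mol × 0.82 L ÷ 1000 = 4.661 g
sodium thiosulfate pentahydrate: 8.05 mmol/L × 248.2 g/mol × 0.82 L ÷ 1000 = 1.638 g
monosodium phosphate: 39 mmol/L × 119.98 g/mol × 0.82 L ÷ 1000 = 3.837 g
arabinose: 8.39 g/L × 0.82 L = 6.880 g
soytone: 6.05 g/L × 0.82 L = 4.961 g

potassium chloride 4.661 g; sodium thiosulfate pentahydrate 1.638 g; monosodium phosphate 3.837 g; arabinose 6.880 g; soytone 4.961 g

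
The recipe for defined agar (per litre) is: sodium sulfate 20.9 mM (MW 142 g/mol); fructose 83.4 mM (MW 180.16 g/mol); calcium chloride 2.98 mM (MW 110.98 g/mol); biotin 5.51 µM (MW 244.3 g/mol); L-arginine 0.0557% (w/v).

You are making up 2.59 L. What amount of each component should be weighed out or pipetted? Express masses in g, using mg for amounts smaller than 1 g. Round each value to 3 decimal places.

Working volume: 2.59 L.
sodium sulfate: 20.9 mmol/L × 142 g/mol × 2.59 L ÷ 1000 = 7.687 g
fructose: 83.4 mmol/L × 180.16 g/mol × 2.59 L ÷ 1000 = 38.916 g
calcium chloride: 2.98 mmol/L × 110.98 mg/mmol × 2.59 L = 856.566 mg
biotin: 5.51 µmol/L × 244.3 g/mol × 2.59 L ÷ 1000 = 3.486 mg
L-arginine: 0.0557% w/v = 0.557 g/L → 0.557 × 2.59 L = 1.443 g

sodium sulfate 7.687 g; fructose 38.916 g; calcium chloride 856.566 mg; biotin 3.486 mg; L-arginine 1.443 g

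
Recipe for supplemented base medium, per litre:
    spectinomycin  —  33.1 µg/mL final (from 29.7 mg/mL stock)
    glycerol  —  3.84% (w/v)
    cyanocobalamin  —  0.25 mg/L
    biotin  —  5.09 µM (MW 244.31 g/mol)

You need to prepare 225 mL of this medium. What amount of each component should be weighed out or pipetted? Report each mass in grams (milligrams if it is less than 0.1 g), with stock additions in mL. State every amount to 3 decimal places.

Target volume = 225 mL = 0.225 L.
spectinomycin: dilute stock: 33.1 µg/mL × 225 mL ÷ 29700 µg/mL = 0.251 mL
glycerol: 3.84% w/v = 38.4 g/L → 38.4 × 0.225 L = 8.640 g
cyanocobalamin: 0.25 mg/L × 0.225 L = 0.056 mg
biotin: 5.09 µmol/L × 244.31 g/mol × 0.225 L ÷ 1000 = 0.280 mg

spectinomycin 0.251 mL; glycerol 8.640 g; cyanocobalamin 0.056 mg; biotin 0.280 mg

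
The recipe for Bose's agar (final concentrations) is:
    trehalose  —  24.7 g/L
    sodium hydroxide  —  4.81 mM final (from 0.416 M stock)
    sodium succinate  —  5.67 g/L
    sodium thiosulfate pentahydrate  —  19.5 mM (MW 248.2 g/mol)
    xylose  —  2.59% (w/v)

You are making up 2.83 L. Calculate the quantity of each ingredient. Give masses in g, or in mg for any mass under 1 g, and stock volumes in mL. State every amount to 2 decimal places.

trehalose 69.90 g; sodium hydroxide 32.72 mL; sodium succinate 16.05 g; sodium thiosulfate pentahydrate 13.70 g; xylose 73.30 g

Scale factor relative to 1 L: 2.83.
trehalose: 24.7 g/L × 2.83 L = 69.90 g
sodium hydroxide: V = C2·V2/C1 = 4.81 mM × 2830 mL ÷ 416 mM = 32.72 mL
sodium succinate: 5.67 g/L × 2.83 L = 16.05 g
sodium thiosulfate pentahydrate: 19.5 mmol/L × 248.2 g/mol × 2.83 L ÷ 1000 = 13.70 g
xylose: 2.59 g per 100 mL × 2830 mL ÷ 100 = 73.30 g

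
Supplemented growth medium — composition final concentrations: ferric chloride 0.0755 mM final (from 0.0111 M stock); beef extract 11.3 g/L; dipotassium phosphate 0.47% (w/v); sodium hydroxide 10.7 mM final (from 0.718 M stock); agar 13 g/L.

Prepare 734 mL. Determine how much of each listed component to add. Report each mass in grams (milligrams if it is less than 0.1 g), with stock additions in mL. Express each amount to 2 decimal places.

Target volume = 734 mL = 0.734 L.
ferric chloride: dilute stock: 0.0755 mM × 734 mL ÷ 11.1 mM = 4.99 mL
beef extract: 11.3 g/L × 0.734 L = 8.29 g
dipotassium phosphate: 0.47% w/v = 4.7 g/L → 4.7 × 0.734 L = 3.45 g
sodium hydroxide: V = C2·V2/C1 = 10.7 mM × 734 mL ÷ 718 mM = 10.94 mL
agar: 13 g/L × 0.734 L = 9.54 g

ferric chloride 4.99 mL; beef extract 8.29 g; dipotassium phosphate 3.45 g; sodium hydroxide 10.94 mL; agar 9.54 g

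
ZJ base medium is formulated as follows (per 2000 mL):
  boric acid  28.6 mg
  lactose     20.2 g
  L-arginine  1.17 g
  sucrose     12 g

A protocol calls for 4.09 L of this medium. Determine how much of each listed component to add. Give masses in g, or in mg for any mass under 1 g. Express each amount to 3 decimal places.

boric acid 58.487 mg; lactose 41.309 g; L-arginine 2.393 g; sucrose 24.540 g

Scale factor = 4090 mL / 2000 mL = 2.045.
boric acid: 28.6 mg × (4090 mL / 2000 mL) = 58.487 mg
lactose: 20.2 g × (4090 mL / 2000 mL) = 41.309 g
L-arginine: 1.17 g × (4090 mL / 2000 mL) = 2.393 g
sucrose: 12 g × (4090 mL / 2000 mL) = 24.540 g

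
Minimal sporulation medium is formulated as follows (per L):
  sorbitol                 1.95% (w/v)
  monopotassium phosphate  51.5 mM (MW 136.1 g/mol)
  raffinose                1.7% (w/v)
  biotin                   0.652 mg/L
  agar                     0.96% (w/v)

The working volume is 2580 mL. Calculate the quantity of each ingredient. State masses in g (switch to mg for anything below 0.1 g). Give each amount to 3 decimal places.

Target volume = 2580 mL = 2.58 L.
sorbitol: 1.95% w/v = 19.5 g/L → 19.5 × 2.58 L = 50.310 g
monopotassium phosphate: 51.5 mmol/L × 136.1 g/mol × 2.58 L ÷ 1000 = 18.084 g
raffinose: 1.7 g per 100 mL × 2580 mL ÷ 100 = 43.860 g
biotin: 0.652 mg/L × 2.58 L = 1.682 mg
agar: 0.96% w/v = 9.6 g/L → 9.6 × 2.58 L = 24.768 g

sorbitol 50.310 g; monopotassium phosphate 18.084 g; raffinose 43.860 g; biotin 1.682 mg; agar 24.768 g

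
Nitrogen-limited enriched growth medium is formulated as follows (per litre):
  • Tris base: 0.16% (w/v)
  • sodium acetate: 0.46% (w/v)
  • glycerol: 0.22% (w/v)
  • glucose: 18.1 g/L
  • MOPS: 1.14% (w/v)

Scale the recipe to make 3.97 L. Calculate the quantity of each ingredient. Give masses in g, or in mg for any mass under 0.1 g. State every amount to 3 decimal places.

Tris base 6.352 g; sodium acetate 18.262 g; glycerol 8.734 g; glucose 71.857 g; MOPS 45.258 g

Scale factor relative to 1 L: 3.97.
Tris base: 0.16 g per 100 mL × 3970 mL ÷ 100 = 6.352 g
sodium acetate: 0.46% w/v = 4.6 g/L → 4.6 × 3.97 L = 18.262 g
glycerol: 0.22 g per 100 mL × 3970 mL ÷ 100 = 8.734 g
glucose: 18.1 g/L × 3.97 L = 71.857 g
MOPS: 1.14 g per 100 mL × 3970 mL ÷ 100 = 45.258 g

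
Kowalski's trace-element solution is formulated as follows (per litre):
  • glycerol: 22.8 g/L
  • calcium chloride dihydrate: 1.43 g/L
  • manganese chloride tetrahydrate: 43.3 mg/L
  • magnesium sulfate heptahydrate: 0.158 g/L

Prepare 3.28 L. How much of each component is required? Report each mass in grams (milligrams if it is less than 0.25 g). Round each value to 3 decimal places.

glycerol 74.784 g; calcium chloride dihydrate 4.690 g; manganese chloride tetrahydrate 142.024 mg; magnesium sulfate heptahydrate 0.518 g

Scale factor relative to 1 L: 3.28.
glycerol: 22.8 g/L × 3.28 L = 74.784 g
calcium chloride dihydrate: 1.43 g/L × 3.28 L = 4.690 g
manganese chloride tetrahydrate: 43.3 mg/L × 3.28 L = 142.024 mg
magnesium sulfate heptahydrate: 0.158 g/L × 3.28 L = 0.518 g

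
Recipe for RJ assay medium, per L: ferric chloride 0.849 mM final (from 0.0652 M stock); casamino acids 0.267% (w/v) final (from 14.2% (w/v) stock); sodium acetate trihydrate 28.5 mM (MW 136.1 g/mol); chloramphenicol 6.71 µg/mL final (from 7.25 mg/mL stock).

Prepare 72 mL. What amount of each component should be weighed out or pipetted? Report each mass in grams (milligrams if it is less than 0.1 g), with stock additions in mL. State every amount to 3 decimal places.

Target volume = 72 mL = 0.072 L.
ferric chloride: dilute stock: 0.849 mM × 72 mL ÷ 65.2 mM = 0.938 mL
casamino acids: V = C2·V2/C1 = 0.267% ÷ 14.2% × 72 mL = 1.354 mL
sodium acetate trihydrate: 28.5 mmol/L × 136.1 g/mol × 0.072 L ÷ 1000 = 0.279 g
chloramphenicol: dilute stock: 6.71 µg/mL × 72 mL ÷ 7250 µg/mL = 0.067 mL

ferric chloride 0.938 mL; casamino acids 1.354 mL; sodium acetate trihydrate 0.279 g; chloramphenicol 0.067 mL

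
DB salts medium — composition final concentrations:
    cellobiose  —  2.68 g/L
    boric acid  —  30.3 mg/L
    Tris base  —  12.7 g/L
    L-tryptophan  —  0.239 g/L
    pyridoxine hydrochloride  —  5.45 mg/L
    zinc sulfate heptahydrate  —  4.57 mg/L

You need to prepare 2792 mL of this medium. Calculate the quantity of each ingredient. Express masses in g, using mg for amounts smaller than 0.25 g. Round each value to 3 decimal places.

cellobiose 7.483 g; boric acid 84.598 mg; Tris base 35.458 g; L-tryptophan 0.667 g; pyridoxine hydrochloride 15.216 mg; zinc sulfate heptahydrate 12.759 mg

Scale factor relative to 1 L: 2.792.
cellobiose: 2.68 g/L × 2.792 L = 7.483 g
boric acid: 30.3 mg/L × 2.792 L = 84.598 mg
Tris base: 12.7 g/L × 2.792 L = 35.458 g
L-tryptophan: 0.239 g/L × 2.792 L = 0.667 g
pyridoxine hydrochloride: 5.45 mg/L × 2.792 L = 15.216 mg
zinc sulfate heptahydrate: 4.57 mg/L × 2.792 L = 12.759 mg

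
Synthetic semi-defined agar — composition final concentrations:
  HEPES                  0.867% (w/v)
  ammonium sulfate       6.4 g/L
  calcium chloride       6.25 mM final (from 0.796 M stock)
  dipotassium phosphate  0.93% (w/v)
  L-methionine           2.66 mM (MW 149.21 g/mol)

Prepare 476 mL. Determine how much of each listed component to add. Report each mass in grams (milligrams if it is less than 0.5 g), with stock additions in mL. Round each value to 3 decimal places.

Target volume = 476 mL = 0.476 L.
HEPES: 0.867 g per 100 mL × 476 mL ÷ 100 = 4.127 g
ammonium sulfate: 6.4 g/L × 0.476 L = 3.046 g
calcium chloride: V = C2·V2/C1 = 6.25 mM × 476 mL ÷ 796 mM = 3.737 mL
dipotassium phosphate: 0.93 g per 100 mL × 476 mL ÷ 100 = 4.427 g
L-methionine: 2.66 mmol/L × 149.21 mg/mmol × 0.476 L = 188.924 mg

HEPES 4.127 g; ammonium sulfate 3.046 g; calcium chloride 3.737 mL; dipotassium phosphate 4.427 g; L-methionine 188.924 mg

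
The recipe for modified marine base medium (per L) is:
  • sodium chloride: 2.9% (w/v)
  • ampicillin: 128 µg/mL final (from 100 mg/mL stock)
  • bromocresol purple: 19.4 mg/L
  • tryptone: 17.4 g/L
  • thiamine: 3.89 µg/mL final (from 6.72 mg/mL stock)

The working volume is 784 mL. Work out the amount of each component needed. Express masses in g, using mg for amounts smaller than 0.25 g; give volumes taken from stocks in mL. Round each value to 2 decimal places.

Scale factor relative to 1 L: 0.784.
sodium chloride: 2.9% w/v = 29 g/L → 29 × 0.784 L = 22.74 g
ampicillin: dilute stock: 128 µg/mL × 784 mL ÷ 100000 µg/mL = 1.00 mL
bromocresol purple: 19.4 mg/L × 0.784 L = 15.21 mg
tryptone: 17.4 g/L × 0.784 L = 13.64 g
thiamine: dilute stock: 3.89 µg/mL × 784 mL ÷ 6720 µg/mL = 0.45 mL

sodium chloride 22.74 g; ampicillin 1.00 mL; bromocresol purple 15.21 mg; tryptone 13.64 g; thiamine 0.45 mL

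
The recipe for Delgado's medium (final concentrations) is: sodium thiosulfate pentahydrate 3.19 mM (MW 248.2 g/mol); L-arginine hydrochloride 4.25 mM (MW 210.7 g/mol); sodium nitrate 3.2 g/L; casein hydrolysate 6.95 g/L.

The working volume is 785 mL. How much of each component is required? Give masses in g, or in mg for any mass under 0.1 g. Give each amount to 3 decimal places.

Target volume = 785 mL = 0.785 L.
sodium thiosulfate pentahydrate: 3.19 mmol/L × 248.2 g/mol × 0.785 L ÷ 1000 = 0.622 g
L-arginine hydrochloride: 4.25 mmol/L × 210.7 g/mol × 0.785 L ÷ 1000 = 0.703 g
sodium nitrate: 3.2 g/L × 0.785 L = 2.512 g
casein hydrolysate: 6.95 g/L × 0.785 L = 5.456 g

sodium thiosulfate pentahydrate 0.622 g; L-arginine hydrochloride 0.703 g; sodium nitrate 2.512 g; casein hydrolysate 5.456 g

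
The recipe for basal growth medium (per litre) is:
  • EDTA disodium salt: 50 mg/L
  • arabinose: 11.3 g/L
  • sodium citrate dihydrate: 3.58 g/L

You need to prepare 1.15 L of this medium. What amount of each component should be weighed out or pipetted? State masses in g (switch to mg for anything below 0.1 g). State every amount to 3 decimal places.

Working volume: 1.15 L.
EDTA disodium salt: 50 mg/L × 1.15 L = 57.500 mg
arabinose: 11.3 g/L × 1.15 L = 12.995 g
sodium citrate dihydrate: 3.58 g/L × 1.15 L = 4.117 g

EDTA disodium salt 57.500 mg; arabinose 12.995 g; sodium citrate dihydrate 4.117 g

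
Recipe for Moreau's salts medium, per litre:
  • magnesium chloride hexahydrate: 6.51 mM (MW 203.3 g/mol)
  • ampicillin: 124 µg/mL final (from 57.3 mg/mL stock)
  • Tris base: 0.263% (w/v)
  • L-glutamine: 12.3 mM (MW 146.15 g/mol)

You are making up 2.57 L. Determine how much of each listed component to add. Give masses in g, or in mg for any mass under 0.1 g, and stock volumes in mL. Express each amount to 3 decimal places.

Scale factor relative to 1 L: 2.57.
magnesium chloride hexahydrate: 6.51 mmol/L × 203.3 g/mol × 2.57 L ÷ 1000 = 3.401 g
ampicillin: V = C2·V2/C1 = 124 µg/mL × 2570 mL ÷ 57300 µg/mL = 5.562 mL
Tris base: 0.263% w/v = 2.63 g/L → 2.63 × 2.57 L = 6.759 g
L-glutamine: 12.3 mmol/L × 146.15 g/mol × 2.57 L ÷ 1000 = 4.620 g

magnesium chloride hexahydrate 3.401 g; ampicillin 5.562 mL; Tris base 6.759 g; L-glutamine 4.620 g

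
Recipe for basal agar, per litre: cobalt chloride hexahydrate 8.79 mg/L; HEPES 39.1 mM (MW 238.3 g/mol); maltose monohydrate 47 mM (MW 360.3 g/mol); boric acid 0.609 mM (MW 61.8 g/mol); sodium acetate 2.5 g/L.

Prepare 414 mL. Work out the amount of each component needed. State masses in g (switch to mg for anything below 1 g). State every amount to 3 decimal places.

cobalt chloride hexahydrate 3.639 mg; HEPES 3.857 g; maltose monohydrate 7.011 g; boric acid 15.581 mg; sodium acetate 1.035 g

Target volume = 414 mL = 0.414 L.
cobalt chloride hexahydrate: 8.79 mg/L × 0.414 L = 3.639 mg
HEPES: 39.1 mmol/L × 238.3 g/mol × 0.414 L ÷ 1000 = 3.857 g
maltose monohydrate: 47 mmol/L × 360.3 g/mol × 0.414 L ÷ 1000 = 7.011 g
boric acid: 0.609 mmol/L × 61.8 mg/mmol × 0.414 L = 15.581 mg
sodium acetate: 2.5 g/L × 0.414 L = 1.035 g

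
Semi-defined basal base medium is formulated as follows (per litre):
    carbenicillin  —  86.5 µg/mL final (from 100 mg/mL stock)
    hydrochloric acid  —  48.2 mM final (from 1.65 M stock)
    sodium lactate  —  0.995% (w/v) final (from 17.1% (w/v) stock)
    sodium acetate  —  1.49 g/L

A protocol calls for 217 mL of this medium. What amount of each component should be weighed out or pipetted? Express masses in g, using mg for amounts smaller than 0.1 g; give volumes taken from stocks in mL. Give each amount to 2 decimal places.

carbenicillin 0.19 mL; hydrochloric acid 6.34 mL; sodium lactate 12.63 mL; sodium acetate 0.32 g

Working volume: 217 mL = 0.217 L.
carbenicillin: C1V1 = C2V2 → 86.5 µg/mL × 217 mL ÷ 100000 µg/mL = 0.19 mL
hydrochloric acid: C1V1 = C2V2 → 48.2 mM × 217 mL ÷ 1650 mM = 6.34 mL
sodium lactate: V = C2·V2/C1 = 0.995% ÷ 17.1% × 217 mL = 12.63 mL
sodium acetate: 1.49 g/L × 0.217 L = 0.32 g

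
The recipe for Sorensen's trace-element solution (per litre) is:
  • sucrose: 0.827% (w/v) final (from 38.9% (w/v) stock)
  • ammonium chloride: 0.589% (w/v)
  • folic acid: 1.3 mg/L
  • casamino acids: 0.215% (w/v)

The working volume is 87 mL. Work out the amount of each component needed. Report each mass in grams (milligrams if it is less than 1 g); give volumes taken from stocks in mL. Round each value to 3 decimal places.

sucrose 1.850 mL; ammonium chloride 512.430 mg; folic acid 0.113 mg; casamino acids 187.050 mg

Target volume = 87 mL = 0.087 L.
sucrose: C1V1 = C2V2 → 0.827% ÷ 38.9% × 87 mL = 1.850 mL
ammonium chloride: 0.589% w/v = 5.89 g/L → 5.89 × 0.087 L = 0.51243 g = 512.430 mg
folic acid: 1.3 mg/L × 0.087 L = 0.113 mg
casamino acids: 0.215% w/v = 2.15 g/L → 2.15 × 0.087 L = 0.18705 g = 187.050 mg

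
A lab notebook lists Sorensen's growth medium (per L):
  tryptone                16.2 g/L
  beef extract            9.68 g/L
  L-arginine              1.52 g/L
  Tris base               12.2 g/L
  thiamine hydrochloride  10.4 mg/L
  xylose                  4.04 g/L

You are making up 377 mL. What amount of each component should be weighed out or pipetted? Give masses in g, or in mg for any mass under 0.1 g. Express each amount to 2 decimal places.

Scale factor relative to 1 L: 0.377.
tryptone: 16.2 g/L × 0.377 L = 6.11 g
beef extract: 9.68 g/L × 0.377 L = 3.65 g
L-arginine: 1.52 g/L × 0.377 L = 0.57 g
Tris base: 12.2 g/L × 0.377 L = 4.60 g
thiamine hydrochloride: 10.4 mg/L × 0.377 L = 3.92 mg
xylose: 4.04 g/L × 0.377 L = 1.52 g

tryptone 6.11 g; beef extract 3.65 g; L-arginine 0.57 g; Tris base 4.60 g; thiamine hydrochloride 3.92 mg; xylose 1.52 g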